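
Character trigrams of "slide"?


Word: "slide" (length 5)
Number of trigrams = 5 - 3 + 1 = 3
  Position 0: "sli"
  Position 1: "lid"
  Position 2: "ide"
Trigrams = "sli", "lid", "ide"


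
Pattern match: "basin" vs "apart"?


Pattern of "basin": [0, 1, 2, 3, 4]
Pattern of "apart": [0, 1, 0, 2, 3]
Patterns do not match
Same pattern = No


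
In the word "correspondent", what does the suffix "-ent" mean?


Suffix: -ent
As in: correspondent -> correspond + -ent
Meaning = one who / that which


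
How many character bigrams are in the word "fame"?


Word: "fame" (length 4)
Number of 2-grams = length - 2 + 1 = 4 - 2 + 1
= 3


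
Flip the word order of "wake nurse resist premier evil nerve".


Original: "wake nurse resist premier evil nerve"
Words (1..n): wake | nurse | resist | premier | evil | nerve
Reversed (n..1): nerve | evil | premier | resist | nurse | wake
Result = "nerve evil premier resist nurse wake"


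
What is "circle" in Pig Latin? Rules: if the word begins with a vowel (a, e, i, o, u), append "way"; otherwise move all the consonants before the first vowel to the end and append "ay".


Word: "circle"
Starts with consonant(s) → move to end, add 'ay'
Consonant cluster: "c"
Pig Latin = "irclecay"


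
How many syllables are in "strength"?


Word: "strength"
Syllable breakdown: strength
Counting: 1 part
= 1 syllable


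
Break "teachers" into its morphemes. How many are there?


Word: "teachers"
Morphemes: teach / -er / -s
Each morpheme carries meaning
= 3 morphemes


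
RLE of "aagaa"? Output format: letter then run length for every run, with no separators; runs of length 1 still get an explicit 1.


String: "aagaa"
Scanning for consecutive runs:
  'a' x 2
  'g' x 1
  'a' x 2
RLE = "a2g1a2"


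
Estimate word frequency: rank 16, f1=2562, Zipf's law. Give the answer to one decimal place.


Zipf's law: f(r) = f(1) / r
f(1) = 2562
f(16) = 2562 / 16
= 160.1 occurrences


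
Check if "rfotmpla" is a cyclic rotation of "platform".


Word: "platform", Candidate: "rfotmpla"
Method: check if candidate is substring of word+word
"platformplatform" contains "rfotmpla"? No
Is rotation = No


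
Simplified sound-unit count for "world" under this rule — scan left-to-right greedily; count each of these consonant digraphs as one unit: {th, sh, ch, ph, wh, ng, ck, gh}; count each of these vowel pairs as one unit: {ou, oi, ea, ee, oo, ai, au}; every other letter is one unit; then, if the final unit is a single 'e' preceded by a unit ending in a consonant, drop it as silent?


Word: "world" (5 letters)
Left-to-right scan:
  [1] 'w' (letter)
  [2] 'o' (letter)
  [3] 'r' (letter)
  [4] 'l' (letter)
  [5] 'd' (letter)
Units from scan: 5
Sound units = 5 units


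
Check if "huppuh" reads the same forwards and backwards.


Word: "huppuh"
Reversed: "huppuh"
Forward == Backward? huppuh == huppuh
Palindrome = Yes


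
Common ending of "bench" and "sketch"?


Word 1: "bench"
Word 2: "sketch"
Comparing from end:
  Pos -1: 'h' == 'h'
  Pos -2: 'c' == 'c'
  Pos -3: 'n' != 't' (stop)
LCS = "ch" (length 2)


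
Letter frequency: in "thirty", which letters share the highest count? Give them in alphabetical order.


Word: "thirty"
Letter counts:
  'h': 1
  'i': 1
  'r': 1
  't': 2
  'y': 1
Maximum count = 2
Most frequent = 't' (2 times each)


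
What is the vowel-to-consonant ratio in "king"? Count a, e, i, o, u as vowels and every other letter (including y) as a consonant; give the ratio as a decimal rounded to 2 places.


Word: "king"
Vowels (a,e,i,o,u): 1
Consonants: 3
Ratio = 1/3
= 0.33


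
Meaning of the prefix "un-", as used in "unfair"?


Prefix: un-
As in: unfair -> un- + fair
Meaning = not / reverse


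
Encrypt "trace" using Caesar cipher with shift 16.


Word: "trace"
Shift: 16
Each letter → (letter + shift) mod 26:
  't' (19) + 16 = 9 → 'j'
  'r' (17) + 16 = 7 → 'h'
  'a' (0) + 16 = 16 → 'q'
  'c' (2) + 16 = 18 → 's'
  'e' (4) + 16 = 20 → 'u'
Result = "jhqsu"


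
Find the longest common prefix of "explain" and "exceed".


Word 1: "explain"
Word 2: "exceed"
Comparing from start:
  Pos 0: 'e' == 'e'
  Pos 1: 'x' == 'x'
  Pos 2: 'p' != 'c' (stop)
LCP = "ex" (length 2)


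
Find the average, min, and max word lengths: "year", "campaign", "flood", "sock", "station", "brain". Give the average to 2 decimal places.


Lengths: "year"=4, "campaign"=8, "flood"=5, "sock"=4, "station"=7, "brain"=5
Sum = 33, Count = 6
Average = 33/6 = 5.50
= avg=5.50, min=4, max=8


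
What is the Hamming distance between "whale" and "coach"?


Comparing character by character (same length = 5):
  Pos 0: 'w' vs 'c' !=
  Pos 1: 'h' vs 'o' !=
  Pos 2: 'a' vs 'a' =
  Pos 3: 'l' vs 'c' !=
  Pos 4: 'e' vs 'h' !=
Hamming distance = 4


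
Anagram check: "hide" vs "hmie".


Word 1: "hide" → sorted: dehi
Word 2: "hmie" → sorted: ehim
Same letters? dehi != ehim
Anagram = No


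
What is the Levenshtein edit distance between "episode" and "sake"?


Word 1: "episode" (length 7)
Word 2: "sake" (length 4)
One optimal edit sequence (insert/delete/substitute each cost 1):
  1. delete 'e'  (+1)
  2. delete 'p'  (+1)
  3. delete 'i'  (+1)
  4. keep 's'
  5. substitute 'o' -> 'a'  (+1)
  6. substitute 'd' -> 'k'  (+1)
  7. keep 'e'
Total edit operations: 5
Edit distance = 5


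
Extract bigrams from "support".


Word: "support" (length 7)
Number of bigrams = 7 - 2 + 1 = 6
  Position 0: "su"
  Position 1: "up"
  Position 2: "pp"
  Position 3: "po"
  Position 4: "or"
  Position 5: "rt"
Bigrams = "su", "up", "pp", "po", "or", "rt"


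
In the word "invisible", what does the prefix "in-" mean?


Prefix: in-
As in: invisible -> in- + visible
Meaning = not / into


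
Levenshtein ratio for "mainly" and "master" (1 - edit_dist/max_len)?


Word 1: "mainly" (length 6)
Word 2: "master" (length 6)
One optimal edit sequence:
  1. keep 'm'
  2. keep 'a'
  3. substitute 'i' -> 's'  (+1)
  4. substitute 'n' -> 't'  (+1)
  5. substitute 'l' -> 'e'  (+1)
  6. substitute 'y' -> 'r'  (+1)
Edit distance = 4
Max length = max(6, 6) = 6
Similarity = 1 - 4/6
= 0.3333


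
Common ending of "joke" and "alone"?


Word 1: "joke"
Word 2: "alone"
Comparing from end:
  Pos -1: 'e' == 'e'
  Pos -2: 'k' != 'n' (stop)
LCS = "e" (length 1)


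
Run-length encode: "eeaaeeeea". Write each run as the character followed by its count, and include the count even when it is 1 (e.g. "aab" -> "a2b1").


String: "eeaaeeeea"
Scanning for consecutive runs:
  'e' x 2
  'a' x 2
  'e' x 4
  'a' x 1
RLE = "e2a2e4a1"


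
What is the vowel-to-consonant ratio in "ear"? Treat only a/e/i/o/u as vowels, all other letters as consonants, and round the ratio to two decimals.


Word: "ear"
Vowels (a,e,i,o,u): 2
Consonants: 1
Ratio = 2/1
= 2.00


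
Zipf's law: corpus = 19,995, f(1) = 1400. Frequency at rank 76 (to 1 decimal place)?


Zipf's law: f(r) = f(1) / r
f(1) = 1400
f(76) = 1400 / 76
= 18.4 occurrences


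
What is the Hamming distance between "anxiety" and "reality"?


Comparing character by character (same length = 7):
  Pos 0: 'a' vs 'r' !=
  Pos 1: 'n' vs 'e' !=
  Pos 2: 'x' vs 'a' !=
  Pos 3: 'i' vs 'l' !=
  Pos 4: 'e' vs 'i' !=
  Pos 5: 't' vs 't' =
  Pos 6: 'y' vs 'y' =
Hamming distance = 5


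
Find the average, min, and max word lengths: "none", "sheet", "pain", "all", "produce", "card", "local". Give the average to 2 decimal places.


Lengths: "none"=4, "sheet"=5, "pain"=4, "all"=3, "produce"=7, "card"=4, "local"=5
Sum = 32, Count = 7
Average = 32/7 = 4.57
= avg=4.57, min=3, max=7


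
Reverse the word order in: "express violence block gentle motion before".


Original: "express violence block gentle motion before"
Words (1..n): express | violence | block | gentle | motion | before
Reversed (n..1): before | motion | gentle | block | violence | express
Result = "before motion gentle block violence express"


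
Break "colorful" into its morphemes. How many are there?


Word: "colorful"
Morphemes: color / -ful
Each morpheme carries meaning
= 2 morphemes


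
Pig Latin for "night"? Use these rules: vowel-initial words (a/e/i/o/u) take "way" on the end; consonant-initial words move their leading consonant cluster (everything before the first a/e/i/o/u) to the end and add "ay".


Word: "night"
Starts with consonant(s) → move to end, add 'ay'
Consonant cluster: "n"
Pig Latin = "ightnay"


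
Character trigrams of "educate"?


Word: "educate" (length 7)
Number of trigrams = 7 - 3 + 1 = 5
  Position 0: "edu"
  Position 1: "duc"
  Position 2: "uca"
  Position 3: "cat"
  Position 4: "ate"
Trigrams = "edu", "duc", "uca", "cat", "ate"


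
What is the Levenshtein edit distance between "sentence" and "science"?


Word 1: "sentence" (length 8)
Word 2: "science" (length 7)
One optimal edit sequence (insert/delete/substitute each cost 1):
  1. keep 's'
  2. delete 'e'  (+1)
  3. substitute 'n' -> 'c'  (+1)
  4. substitute 't' -> 'i'  (+1)
  5. keep 'e'
  6. keep 'n'
  7. keep 'c'
  8. keep 'e'
Total edit operations: 3
Edit distance = 3


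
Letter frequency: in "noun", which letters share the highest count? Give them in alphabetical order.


Word: "noun"
Letter counts:
  'n': 2
  'o': 1
  'u': 1
Maximum count = 2
Most frequent = 'n' (2 times each)


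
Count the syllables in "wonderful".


Word: "wonderful"
Syllable breakdown: won | der | ful
Counting: 3 parts
= 3 syllables


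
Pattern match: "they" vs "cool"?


Pattern of "they": [0, 1, 2, 3]
Pattern of "cool": [0, 1, 1, 2]
Patterns do not match
Same pattern = No


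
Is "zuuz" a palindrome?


Word: "zuuz"
Reversed: "zuuz"
Forward == Backward? zuuz == zuuz
Palindrome = Yes


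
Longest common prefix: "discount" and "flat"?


Word 1: "discount"
Word 2: "flat"
Comparing from start:
  Pos 0: 'd' != 'f' (stop)
LCP = "" (length 0)


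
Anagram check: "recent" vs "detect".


Word 1: "recent" → sorted: ceenrt
Word 2: "detect" → sorted: cdeett
Same letters? ceenrt != cdeett
Anagram = No


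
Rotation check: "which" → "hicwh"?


Word: "which", Candidate: "hicwh"
Method: check if candidate is substring of word+word
"whichwhich" contains "hicwh"? No
Is rotation = No


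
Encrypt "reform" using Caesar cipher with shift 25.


Word: "reform"
Shift: 25
Each letter → (letter + shift) mod 26:
  'r' (17) + 25 = 16 → 'q'
  'e' (4) + 25 = 3 → 'd'
  'f' (5) + 25 = 4 → 'e'
  'o' (14) + 25 = 13 → 'n'
  'r' (17) + 25 = 16 → 'q'
  'm' (12) + 25 = 11 → 'l'
Result = "qdenql"


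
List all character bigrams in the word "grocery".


Word: "grocery" (length 7)
Number of bigrams = 7 - 2 + 1 = 6
  Position 0: "gr"
  Position 1: "ro"
  Position 2: "oc"
  Position 3: "ce"
  Position 4: "er"
  Position 5: "ry"
Bigrams = "gr", "ro", "oc", "ce", "er", "ry"


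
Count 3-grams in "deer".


Word: "deer" (length 4)
Number of 3-grams = length - 3 + 1 = 4 - 3 + 1
= 2


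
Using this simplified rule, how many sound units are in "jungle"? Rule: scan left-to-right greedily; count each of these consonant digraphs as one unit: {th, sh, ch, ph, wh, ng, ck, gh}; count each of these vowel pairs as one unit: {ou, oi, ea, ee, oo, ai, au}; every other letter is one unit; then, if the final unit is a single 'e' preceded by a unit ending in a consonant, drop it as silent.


Word: "jungle" (6 letters)
Left-to-right scan:
  (1) 'j' (letter)
  (2) 'u' (letter)
  (3) 'ng' (digraph)
  (4) 'l' (letter)
  (5) 'e' (letter)
Units from scan: 5
Final unit is 'e' after a consonant -> drop as silent (-1)
Sound units = 4 units


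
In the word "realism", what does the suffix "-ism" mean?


Suffix: -ism
Example: realism (real + -ism)
Meaning = belief / practice


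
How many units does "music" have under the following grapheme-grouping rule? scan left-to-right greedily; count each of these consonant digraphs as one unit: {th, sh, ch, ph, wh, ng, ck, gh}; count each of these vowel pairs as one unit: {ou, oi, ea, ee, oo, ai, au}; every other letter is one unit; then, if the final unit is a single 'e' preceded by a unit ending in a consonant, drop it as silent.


Word: "music" (5 letters)
Left-to-right scan:
  1. 'm' (letter)
  2. 'u' (letter)
  3. 's' (letter)
  4. 'i' (letter)
  5. 'c' (letter)
Units from scan: 5
Sound units = 5 units


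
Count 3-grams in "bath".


Word: "bath" (length 4)
Number of 3-grams = length - 3 + 1 = 4 - 3 + 1
= 2


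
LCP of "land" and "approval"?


Word 1: "land"
Word 2: "approval"
Comparing from start:
  Pos 0: 'l' != 'a' (stop)
LCP = "" (length 0)


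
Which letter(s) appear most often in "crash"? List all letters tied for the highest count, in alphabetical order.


Word: "crash"
Letter counts:
  'a': 1
  'c': 1
  'h': 1
  'r': 1
  's': 1
Maximum count = 1
Most frequent = 'a', 'c', 'h', 'r', 's' (1 time each)


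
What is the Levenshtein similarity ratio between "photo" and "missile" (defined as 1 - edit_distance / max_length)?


Word 1: "photo" (length 5)
Word 2: "missile" (length 7)
One optimal edit sequence:
  1. insert 'm'  (+1)
  2. insert 'i'  (+1)
  3. substitute 'p' -> 's'  (+1)
  4. substitute 'h' -> 's'  (+1)
  5. substitute 'o' -> 'i'  (+1)
  6. substitute 't' -> 'l'  (+1)
  7. substitute 'o' -> 'e'  (+1)
Edit distance = 7
Max length = max(5, 7) = 7
Similarity = 1 - 7/7
= 0.0000


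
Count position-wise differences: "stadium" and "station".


Comparing character by character (same length = 7):
  Pos 0: 's' vs 's' =
  Pos 1: 't' vs 't' =
  Pos 2: 'a' vs 'a' =
  Pos 3: 'd' vs 't' !=
  Pos 4: 'i' vs 'i' =
  Pos 5: 'u' vs 'o' !=
  Pos 6: 'm' vs 'n' !=
Hamming distance = 3


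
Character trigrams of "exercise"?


Word: "exercise" (length 8)
Number of trigrams = 8 - 3 + 1 = 6
  Position 0: "exe"
  Position 1: "xer"
  Position 2: "erc"
  Position 3: "rci"
  Position 4: "cis"
  Position 5: "ise"
Trigrams = "exe", "xer", "erc", "rci", "cis", "ise"


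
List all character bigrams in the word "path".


Word: "path" (length 4)
Number of bigrams = 4 - 2 + 1 = 3
  Position 0: "pa"
  Position 1: "at"
  Position 2: "th"
Bigrams = "pa", "at", "th"


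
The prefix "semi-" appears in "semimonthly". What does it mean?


Prefix: semi-
As in: semimonthly -> semi- + monthly
Meaning = half


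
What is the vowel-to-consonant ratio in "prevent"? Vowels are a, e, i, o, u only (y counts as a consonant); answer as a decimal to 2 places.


Word: "prevent"
Vowels (a,e,i,o,u): 2
Consonants: 5
Ratio = 2/5
= 0.40


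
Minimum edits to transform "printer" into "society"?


Word 1: "printer" (length 7)
Word 2: "society" (length 7)
One optimal edit sequence (insert/delete/substitute each cost 1):
  1. insert 's'  (+1)
  2. substitute 'p' -> 'o'  (+1)
  3. substitute 'r' -> 'c'  (+1)
  4. keep 'i'
  5. substitute 'n' -> 'e'  (+1)
  6. keep 't'
  7. delete 'e'  (+1)
  8. substitute 'r' -> 'y'  (+1)
Total edit operations: 6
Edit distance = 6


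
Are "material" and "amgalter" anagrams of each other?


Word 1: "material" → sorted: aaeilmrt
Word 2: "amgalter" → sorted: aaeglmrt
Same letters? aaeilmrt != aaeglmrt
Anagram = No


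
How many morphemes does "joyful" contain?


Word: "joyful"
Morphemes: joy / -ful
Each morpheme carries meaning
= 2 morphemes


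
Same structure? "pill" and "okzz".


Pattern of "pill": [0, 1, 2, 2]
Pattern of "okzz": [0, 1, 2, 2]
Patterns match
Same pattern = Yes


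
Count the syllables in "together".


Word: "together"
Syllable breakdown: to / geth / er
Counting: 3 parts
= 3 syllables


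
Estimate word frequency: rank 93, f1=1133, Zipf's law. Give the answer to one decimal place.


Zipf's law: f(r) = f(1) / r
f(1) = 1133
f(93) = 1133 / 93
= 12.2 occurrences


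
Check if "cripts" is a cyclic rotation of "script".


Word: "script", Candidate: "cripts"
Method: check if candidate is substring of word+word
"scriptscript" contains "cripts"? Yes
Is rotation = Yes


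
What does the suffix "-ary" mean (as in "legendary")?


Suffix: -ary
Example: legendary (legend + -ary)
Meaning = relating to


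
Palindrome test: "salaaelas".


Word: "salaaelas"
Reversed: "saleaalas"
Forward == Backward? salaaelas != saleaalas
Palindrome = No


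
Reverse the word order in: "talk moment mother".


Original: "talk moment mother"
Words (1..n): talk | moment | mother
Reversed (n..1): mother | moment | talk
Result = "mother moment talk"


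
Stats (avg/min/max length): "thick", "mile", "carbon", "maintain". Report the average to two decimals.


Lengths: "thick"=5, "mile"=4, "carbon"=6, "maintain"=8
Sum = 23, Count = 4
Average = 23/4 = 5.75
= avg=5.75, min=4, max=8


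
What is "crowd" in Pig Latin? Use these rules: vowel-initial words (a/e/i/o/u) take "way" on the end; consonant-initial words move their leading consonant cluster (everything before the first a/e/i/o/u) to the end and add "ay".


Word: "crowd"
Starts with consonant(s) → move to end, add 'ay'
Consonant cluster: "cr"
Pig Latin = "owdcray"


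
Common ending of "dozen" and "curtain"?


Word 1: "dozen"
Word 2: "curtain"
Comparing from end:
  Pos -1: 'n' == 'n'
  Pos -2: 'e' != 'i' (stop)
LCS = "n" (length 1)


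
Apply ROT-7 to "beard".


Word: "beard"
Shift: 7
Each letter → (letter + shift) mod 26:
  'b' (1) + 7 = 8 → 'i'
  'e' (4) + 7 = 11 → 'l'
  'a' (0) + 7 = 7 → 'h'
  'r' (17) + 7 = 24 → 'y'
  'd' (3) + 7 = 10 → 'k'
Result = "ilhyk"


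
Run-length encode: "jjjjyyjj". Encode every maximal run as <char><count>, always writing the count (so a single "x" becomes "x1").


String: "jjjjyyjj"
Scanning for consecutive runs:
  'j' x 4
  'y' x 2
  'j' x 2
RLE = "j4y2j2"


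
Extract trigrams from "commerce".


Word: "commerce" (length 8)
Number of trigrams = 8 - 3 + 1 = 6
  Position 0: "com"
  Position 1: "omm"
  Position 2: "mme"
  Position 3: "mer"
  Position 4: "erc"
  Position 5: "rce"
Trigrams = "com", "omm", "mme", "mer", "erc", "rce"


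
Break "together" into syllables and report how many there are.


Word: "together"
Syllable breakdown: to / geth / er
Counting: 3 parts
= 3 syllables


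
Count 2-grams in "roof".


Word: "roof" (length 4)
Number of 2-grams = length - 2 + 1 = 4 - 2 + 1
= 3


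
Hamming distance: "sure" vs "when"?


Comparing character by character (same length = 4):
  Pos 0: 's' vs 'w' !=
  Pos 1: 'u' vs 'h' !=
  Pos 2: 'r' vs 'e' !=
  Pos 3: 'e' vs 'n' !=
Hamming distance = 4


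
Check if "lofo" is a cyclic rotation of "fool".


Word: "fool", Candidate: "lofo"
Method: check if candidate is substring of word+word
"foolfool" contains "lofo"? No
Is rotation = No


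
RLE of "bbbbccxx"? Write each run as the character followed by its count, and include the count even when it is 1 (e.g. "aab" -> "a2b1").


String: "bbbbccxx"
Scanning for consecutive runs:
  'b' x 4
  'c' x 2
  'x' x 2
RLE = "b4c2x2"


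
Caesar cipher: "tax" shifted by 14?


Word: "tax"
Shift: 14
Each letter → (letter + shift) mod 26:
  't' (19) + 14 = 7 → 'h'
  'a' (0) + 14 = 14 → 'o'
  'x' (23) + 14 = 11 → 'l'
Result = "hol"


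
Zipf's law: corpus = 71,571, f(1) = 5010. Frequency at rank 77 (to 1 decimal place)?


Zipf's law: f(r) = f(1) / r
f(1) = 5010
f(77) = 5010 / 77
= 65.1 occurrences


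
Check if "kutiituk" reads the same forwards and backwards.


Word: "kutiituk"
Reversed: "kutiituk"
Forward == Backward? kutiituk == kutiituk
Palindrome = Yes


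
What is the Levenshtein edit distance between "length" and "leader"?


Word 1: "length" (length 6)
Word 2: "leader" (length 6)
One optimal edit sequence (insert/delete/substitute each cost 1):
  1. keep 'l'
  2. keep 'e'
  3. substitute 'n' -> 'a'  (+1)
  4. substitute 'g' -> 'd'  (+1)
  5. substitute 't' -> 'e'  (+1)
  6. substitute 'h' -> 'r'  (+1)
Total edit operations: 4
Edit distance = 4


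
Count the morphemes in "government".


Word: "government"
Morphemes: govern + -ment
Each morpheme carries meaning
= 2 morphemes


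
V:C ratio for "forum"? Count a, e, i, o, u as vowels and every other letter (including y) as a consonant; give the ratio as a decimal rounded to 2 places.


Word: "forum"
Vowels (a,e,i,o,u): 2
Consonants: 3
Ratio = 2/3
= 0.67


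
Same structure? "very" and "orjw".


Pattern of "very": [0, 1, 2, 3]
Pattern of "orjw": [0, 1, 2, 3]
Patterns match
Same pattern = Yes


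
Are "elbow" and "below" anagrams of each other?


Word 1: "elbow" → sorted: below
Word 2: "below" → sorted: below
Same letters? below == below
Anagram = Yes


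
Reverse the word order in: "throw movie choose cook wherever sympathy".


Original: "throw movie choose cook wherever sympathy"
Words (1..n): throw | movie | choose | cook | wherever | sympathy
Reversed (n..1): sympathy | wherever | cook | choose | movie | throw
Result = "sympathy wherever cook choose movie throw"


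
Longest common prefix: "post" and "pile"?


Word 1: "post"
Word 2: "pile"
Comparing from start:
  Pos 0: 'p' == 'p'
  Pos 1: 'o' != 'i' (stop)
LCP = "p" (length 1)


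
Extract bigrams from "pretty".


Word: "pretty" (length 6)
Number of bigrams = 6 - 2 + 1 = 5
  Position 0: "pr"
  Position 1: "re"
  Position 2: "et"
  Position 3: "tt"
  Position 4: "ty"
Bigrams = "pr", "re", "et", "tt", "ty"


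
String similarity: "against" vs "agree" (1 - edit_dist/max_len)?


Word 1: "against" (length 7)
Word 2: "agree" (length 5)
One optimal edit sequence:
  1. keep 'a'
  2. keep 'g'
  3. delete 'a'  (+1)
  4. delete 'i'  (+1)
  5. substitute 'n' -> 'r'  (+1)
  6. substitute 's' -> 'e'  (+1)
  7. substitute 't' -> 'e'  (+1)
Edit distance = 5
Max length = max(7, 5) = 7
Similarity = 1 - 5/7
= 0.2857


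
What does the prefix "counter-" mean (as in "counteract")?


Prefix: counter-
Example: counteract = counter- + act
Meaning = against / opposite


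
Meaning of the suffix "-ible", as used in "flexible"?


Suffix: -ible
Example: flexible (flex + -ible)
Meaning = capable of


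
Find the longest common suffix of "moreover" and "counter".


Word 1: "moreover"
Word 2: "counter"
Comparing from end:
  Pos -1: 'r' == 'r'
  Pos -2: 'e' == 'e'
  Pos -3: 'v' != 't' (stop)
LCS = "er" (length 2)


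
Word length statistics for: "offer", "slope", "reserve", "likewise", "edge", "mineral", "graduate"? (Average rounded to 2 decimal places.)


Lengths: "offer"=5, "slope"=5, "reserve"=7, "likewise"=8, "edge"=4, "mineral"=7, "graduate"=8
Sum = 44, Count = 7
Average = 44/7 = 6.29
= avg=6.29, min=4, max=8


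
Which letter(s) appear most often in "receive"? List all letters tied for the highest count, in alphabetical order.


Word: "receive"
Letter counts:
  'c': 1
  'e': 3
  'i': 1
  'r': 1
  'v': 1
Maximum count = 3
Most frequent = 'e' (3 times each)


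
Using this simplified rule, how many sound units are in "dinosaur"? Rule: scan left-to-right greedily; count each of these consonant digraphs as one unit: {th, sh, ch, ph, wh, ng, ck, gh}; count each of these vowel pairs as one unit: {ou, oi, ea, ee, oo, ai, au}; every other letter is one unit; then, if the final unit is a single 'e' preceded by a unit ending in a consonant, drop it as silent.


Word: "dinosaur" (8 letters)
Left-to-right scan:
  (1) 'd' (letter)
  (2) 'i' (letter)
  (3) 'n' (letter)
  (4) 'o' (letter)
  (5) 's' (letter)
  (6) 'au' (vowel-pair)
  (7) 'r' (letter)
Units from scan: 7
Sound units = 7 units


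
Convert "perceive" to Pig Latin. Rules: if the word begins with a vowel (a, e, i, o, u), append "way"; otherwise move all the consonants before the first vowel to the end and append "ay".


Word: "perceive"
Starts with consonant(s) → move to end, add 'ay'
Consonant cluster: "p"
Pig Latin = "erceivepay"


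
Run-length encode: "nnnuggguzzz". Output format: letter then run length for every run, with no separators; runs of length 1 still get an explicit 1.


String: "nnnuggguzzz"
Scanning for consecutive runs:
  'n' x 3
  'u' x 1
  'g' x 3
  'u' x 1
  'z' x 3
RLE = "n3u1g3u1z3"


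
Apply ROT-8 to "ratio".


Word: "ratio"
Shift: 8
Each letter → (letter + shift) mod 26:
  'r' (17) + 8 = 25 → 'z'
  'a' (0) + 8 = 8 → 'i'
  't' (19) + 8 = 1 → 'b'
  'i' (8) + 8 = 16 → 'q'
  'o' (14) + 8 = 22 → 'w'
Result = "zibqw"


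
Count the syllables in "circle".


Word: "circle"
Syllable breakdown: cir | cle
Counting: 2 parts
= 2 syllables


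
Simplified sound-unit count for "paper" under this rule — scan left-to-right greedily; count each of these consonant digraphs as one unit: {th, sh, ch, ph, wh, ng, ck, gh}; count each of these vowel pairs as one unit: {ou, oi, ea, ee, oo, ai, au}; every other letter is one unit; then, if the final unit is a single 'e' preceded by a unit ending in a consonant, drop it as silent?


Word: "paper" (5 letters)
Left-to-right scan:
  (1) 'p' (letter)
  (2) 'a' (letter)
  (3) 'p' (letter)
  (4) 'e' (letter)
  (5) 'r' (letter)
Units from scan: 5
Sound units = 5 units


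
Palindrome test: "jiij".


Word: "jiij"
Reversed: "jiij"
Forward == Backward? jiij == jiij
Palindrome = Yes


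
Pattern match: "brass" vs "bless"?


Pattern of "brass": [0, 1, 2, 3, 3]
Pattern of "bless": [0, 1, 2, 3, 3]
Patterns match
Same pattern = Yes


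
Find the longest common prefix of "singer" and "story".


Word 1: "singer"
Word 2: "story"
Comparing from start:
  Pos 0: 's' == 's'
  Pos 1: 'i' != 't' (stop)
LCP = "s" (length 1)


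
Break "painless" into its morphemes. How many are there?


Word: "painless"
Morphemes: pain / -less
Each morpheme carries meaning
= 2 morphemes


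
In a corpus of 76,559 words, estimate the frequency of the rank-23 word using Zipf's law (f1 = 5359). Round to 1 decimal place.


Zipf's law: f(r) = f(1) / r
f(1) = 5359
f(23) = 5359 / 23
= 233.0 occurrences


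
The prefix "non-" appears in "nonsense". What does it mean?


Prefix: non-
As in: nonsense -> non- + sense
Meaning = not


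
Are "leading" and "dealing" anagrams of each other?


Word 1: "leading" → sorted: adegiln
Word 2: "dealing" → sorted: adegiln
Same letters? adegiln == adegiln
Anagram = Yes


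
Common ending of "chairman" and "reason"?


Word 1: "chairman"
Word 2: "reason"
Comparing from end:
  Pos -1: 'n' == 'n'
  Pos -2: 'a' != 'o' (stop)
LCS = "n" (length 1)


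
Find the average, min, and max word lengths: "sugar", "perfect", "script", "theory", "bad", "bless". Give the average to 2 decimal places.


Lengths: "sugar"=5, "perfect"=7, "script"=6, "theory"=6, "bad"=3, "bless"=5
Sum = 32, Count = 6
Average = 32/6 = 5.33
= avg=5.33, min=3, max=7


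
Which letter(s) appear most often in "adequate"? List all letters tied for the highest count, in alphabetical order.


Word: "adequate"
Letter counts:
  'a': 2
  'd': 1
  'e': 2
  'q': 1
  't': 1
  'u': 1
Maximum count = 2
Most frequent = 'a', 'e' (2 times each)


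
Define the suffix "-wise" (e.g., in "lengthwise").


Suffix: -wise
As in: lengthwise -> length + -wise
Meaning = in the manner of


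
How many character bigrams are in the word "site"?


Word: "site" (length 4)
Number of 2-grams = length - 2 + 1 = 4 - 2 + 1
= 3


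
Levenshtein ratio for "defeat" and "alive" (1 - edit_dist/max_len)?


Word 1: "defeat" (length 6)
Word 2: "alive" (length 5)
One optimal edit sequence:
  1. delete 'd'  (+1)
  2. substitute 'e' -> 'a'  (+1)
  3. substitute 'f' -> 'l'  (+1)
  4. substitute 'e' -> 'i'  (+1)
  5. substitute 'a' -> 'v'  (+1)
  6. substitute 't' -> 'e'  (+1)
Edit distance = 6
Max length = max(6, 5) = 6
Similarity = 1 - 6/6
= 0.0000


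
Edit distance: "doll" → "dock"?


Word 1: "doll" (length 4)
Word 2: "dock" (length 4)
One optimal edit sequence (insert/delete/substitute each cost 1):
  1. keep 'd'
  2. keep 'o'
  3. substitute 'l' -> 'c'  (+1)
  4. substitute 'l' -> 'k'  (+1)
Total edit operations: 2
Edit distance = 2


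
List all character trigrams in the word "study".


Word: "study" (length 5)
Number of trigrams = 5 - 3 + 1 = 3
  Position 0: "stu"
  Position 1: "tud"
  Position 2: "udy"
Trigrams = "stu", "tud", "udy"


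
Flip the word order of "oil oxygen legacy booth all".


Original: "oil oxygen legacy booth all"
Words (1..n): oil | oxygen | legacy | booth | all
Reversed (n..1): all | booth | legacy | oxygen | oil
Result = "all booth legacy oxygen oil"


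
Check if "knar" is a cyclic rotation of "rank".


Word: "rank", Candidate: "knar"
Method: check if candidate is substring of word+word
"rankrank" contains "knar"? No
Is rotation = No


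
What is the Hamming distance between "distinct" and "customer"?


Comparing character by character (same length = 8):
  Pos 0: 'd' vs 'c' !=
  Pos 1: 'i' vs 'u' !=
  Pos 2: 's' vs 's' =
  Pos 3: 't' vs 't' =
  Pos 4: 'i' vs 'o' !=
  Pos 5: 'n' vs 'm' !=
  Pos 6: 'c' vs 'e' !=
  Pos 7: 't' vs 'r' !=
Hamming distance = 6


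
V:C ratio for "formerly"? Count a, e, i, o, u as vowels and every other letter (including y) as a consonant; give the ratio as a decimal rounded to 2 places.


Word: "formerly"
Vowels (a,e,i,o,u): 2
Consonants: 6
Ratio = 2/6
= 0.33


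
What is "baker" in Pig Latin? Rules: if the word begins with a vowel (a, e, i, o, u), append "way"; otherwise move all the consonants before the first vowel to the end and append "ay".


Word: "baker"
Starts with consonant(s) → move to end, add 'ay'
Consonant cluster: "b"
Pig Latin = "akerbay"


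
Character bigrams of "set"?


Word: "set" (length 3)
Number of bigrams = 3 - 2 + 1 = 2
  Position 0: "se"
  Position 1: "et"
Bigrams = "se", "et"


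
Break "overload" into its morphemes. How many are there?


Word: "overload"
Morphemes: over- / load
Each morpheme carries meaning
= 2 morphemes


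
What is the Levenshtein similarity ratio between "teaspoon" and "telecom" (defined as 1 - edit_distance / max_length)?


Word 1: "teaspoon" (length 8)
Word 2: "telecom" (length 7)
One optimal edit sequence:
  1. keep 't'
  2. keep 'e'
  3. delete 'a'  (+1)
  4. substitute 's' -> 'l'  (+1)
  5. substitute 'p' -> 'e'  (+1)
  6. substitute 'o' -> 'c'  (+1)
  7. keep 'o'
  8. substitute 'n' -> 'm'  (+1)
Edit distance = 5
Max length = max(8, 7) = 8
Similarity = 1 - 5/8
= 0.3750


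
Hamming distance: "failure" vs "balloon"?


Comparing character by character (same length = 7):
  Pos 0: 'f' vs 'b' !=
  Pos 1: 'a' vs 'a' =
  Pos 2: 'i' vs 'l' !=
  Pos 3: 'l' vs 'l' =
  Pos 4: 'u' vs 'o' !=
  Pos 5: 'r' vs 'o' !=
  Pos 6: 'e' vs 'n' !=
Hamming distance = 5


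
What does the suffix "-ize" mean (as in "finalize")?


Suffix: -ize
Example: finalize = final + -ize
Meaning = to make


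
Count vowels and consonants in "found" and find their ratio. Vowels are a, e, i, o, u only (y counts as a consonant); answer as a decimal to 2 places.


Word: "found"
Vowels (a,e,i,o,u): 2
Consonants: 3
Ratio = 2/3
= 0.67


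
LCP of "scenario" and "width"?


Word 1: "scenario"
Word 2: "width"
Comparing from start:
  Pos 0: 's' != 'w' (stop)
LCP = "" (length 0)


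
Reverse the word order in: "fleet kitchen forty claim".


Original: "fleet kitchen forty claim"
Words (1..n): fleet | kitchen | forty | claim
Reversed (n..1): claim | forty | kitchen | fleet
Result = "claim forty kitchen fleet"


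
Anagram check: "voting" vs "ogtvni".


Word 1: "voting" → sorted: ginotv
Word 2: "ogtvni" → sorted: ginotv
Same letters? ginotv == ginotv
Anagram = Yes


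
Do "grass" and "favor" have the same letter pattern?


Pattern of "grass": [0, 1, 2, 3, 3]
Pattern of "favor": [0, 1, 2, 3, 4]
Patterns do not match
Same pattern = No


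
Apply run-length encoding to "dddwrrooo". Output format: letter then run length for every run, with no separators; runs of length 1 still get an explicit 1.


String: "dddwrrooo"
Scanning for consecutive runs:
  'd' x 3
  'w' x 1
  'r' x 2
  'o' x 3
RLE = "d3w1r2o3"


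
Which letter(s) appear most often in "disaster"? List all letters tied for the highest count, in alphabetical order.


Word: "disaster"
Letter counts:
  'a': 1
  'd': 1
  'e': 1
  'i': 1
  'r': 1
  's': 2
  't': 1
Maximum count = 2
Most frequent = 's' (2 times each)


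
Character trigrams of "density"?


Word: "density" (length 7)
Number of trigrams = 7 - 3 + 1 = 5
  Position 0: "den"
  Position 1: "ens"
  Position 2: "nsi"
  Position 3: "sit"
  Position 4: "ity"
Trigrams = "den", "ens", "nsi", "sit", "ity"


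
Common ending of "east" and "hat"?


Word 1: "east"
Word 2: "hat"
Comparing from end:
  Pos -1: 't' == 't'
  Pos -2: 's' != 'a' (stop)
LCS = "t" (length 1)


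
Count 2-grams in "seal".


Word: "seal" (length 4)
Number of 2-grams = length - 2 + 1 = 4 - 2 + 1
= 3


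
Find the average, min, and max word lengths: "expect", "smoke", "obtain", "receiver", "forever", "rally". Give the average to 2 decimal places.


Lengths: "expect"=6, "smoke"=5, "obtain"=6, "receiver"=8, "forever"=7, "rally"=5
Sum = 37, Count = 6
Average = 37/6 = 6.17
= avg=6.17, min=5, max=8


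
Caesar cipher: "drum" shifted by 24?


Word: "drum"
Shift: 24
Each letter → (letter + shift) mod 26:
  'd' (3) + 24 = 1 → 'b'
  'r' (17) + 24 = 15 → 'p'
  'u' (20) + 24 = 18 → 's'
  'm' (12) + 24 = 10 → 'k'
Result = "bpsk"


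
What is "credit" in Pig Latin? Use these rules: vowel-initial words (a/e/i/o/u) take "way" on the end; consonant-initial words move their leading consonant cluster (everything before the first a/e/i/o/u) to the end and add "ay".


Word: "credit"
Starts with consonant(s) → move to end, add 'ay'
Consonant cluster: "cr"
Pig Latin = "editcray"


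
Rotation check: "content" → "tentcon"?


Word: "content", Candidate: "tentcon"
Method: check if candidate is substring of word+word
"contentcontent" contains "tentcon"? Yes
Is rotation = Yes


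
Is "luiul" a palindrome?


Word: "luiul"
Reversed: "luiul"
Forward == Backward? luiul == luiul
Palindrome = Yes


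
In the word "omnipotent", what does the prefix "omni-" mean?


Prefix: omni-
Example: omnipotent (omni- + potent)
Meaning = all


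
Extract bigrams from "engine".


Word: "engine" (length 6)
Number of bigrams = 6 - 2 + 1 = 5
  Position 0: "en"
  Position 1: "ng"
  Position 2: "gi"
  Position 3: "in"
  Position 4: "ne"
Bigrams = "en", "ng", "gi", "in", "ne"


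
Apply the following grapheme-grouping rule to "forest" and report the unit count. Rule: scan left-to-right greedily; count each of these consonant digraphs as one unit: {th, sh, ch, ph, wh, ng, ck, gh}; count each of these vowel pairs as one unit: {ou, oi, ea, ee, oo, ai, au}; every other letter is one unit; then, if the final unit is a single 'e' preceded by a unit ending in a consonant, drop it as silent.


Word: "forest" (6 letters)
Left-to-right scan:
  [1] 'f' (letter)
  [2] 'o' (letter)
  [3] 'r' (letter)
  [4] 'e' (letter)
  [5] 's' (letter)
  [6] 't' (letter)
Units from scan: 6
Sound units = 6 units


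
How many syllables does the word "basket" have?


Word: "basket"
Syllable breakdown: bas-ket
Counting: 2 parts
= 2 syllables


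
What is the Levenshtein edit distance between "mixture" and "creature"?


Word 1: "mixture" (length 7)
Word 2: "creature" (length 8)
One optimal edit sequence (insert/delete/substitute each cost 1):
  1. insert 'c'  (+1)
  2. substitute 'm' -> 'r'  (+1)
  3. substitute 'i' -> 'e'  (+1)
  4. substitute 'x' -> 'a'  (+1)
  5. keep 't'
  6. keep 'u'
  7. keep 'r'
  8. keep 'e'
Total edit operations: 4
Edit distance = 4


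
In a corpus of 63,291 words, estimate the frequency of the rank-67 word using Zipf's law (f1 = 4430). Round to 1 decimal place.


Zipf's law: f(r) = f(1) / r
f(1) = 4430
f(67) = 4430 / 67
= 66.1 occurrences


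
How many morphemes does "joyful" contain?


Word: "joyful"
Morphemes: joy | -ful
Each morpheme carries meaning
= 2 morphemes


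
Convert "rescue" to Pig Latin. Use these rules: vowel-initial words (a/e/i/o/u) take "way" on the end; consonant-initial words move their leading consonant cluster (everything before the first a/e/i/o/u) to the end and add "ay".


Word: "rescue"
Starts with consonant(s) → move to end, add 'ay'
Consonant cluster: "r"
Pig Latin = "escueray"


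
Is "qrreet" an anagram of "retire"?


Word 1: "retire" → sorted: eeirrt
Word 2: "qrreet" → sorted: eeqrrt
Same letters? eeirrt != eeqrrt
Anagram = No


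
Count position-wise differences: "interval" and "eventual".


Comparing character by character (same length = 8):
  Pos 0: 'i' vs 'e' !=
  Pos 1: 'n' vs 'v' !=
  Pos 2: 't' vs 'e' !=
  Pos 3: 'e' vs 'n' !=
  Pos 4: 'r' vs 't' !=
  Pos 5: 'v' vs 'u' !=
  Pos 6: 'a' vs 'a' =
  Pos 7: 'l' vs 'l' =
Hamming distance = 6


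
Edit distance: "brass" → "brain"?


Word 1: "brass" (length 5)
Word 2: "brain" (length 5)
One optimal edit sequence (insert/delete/substitute each cost 1):
  1. keep 'b'
  2. keep 'r'
  3. keep 'a'
  4. substitute 's' -> 'i'  (+1)
  5. substitute 's' -> 'n'  (+1)
Total edit operations: 2
Edit distance = 2


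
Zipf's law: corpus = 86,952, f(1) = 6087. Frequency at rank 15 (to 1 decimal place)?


Zipf's law: f(r) = f(1) / r
f(1) = 6087
f(15) = 6087 / 15
= 405.8 occurrences


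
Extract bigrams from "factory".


Word: "factory" (length 7)
Number of bigrams = 7 - 2 + 1 = 6
  Position 0: "fa"
  Position 1: "ac"
  Position 2: "ct"
  Position 3: "to"
  Position 4: "or"
  Position 5: "ry"
Bigrams = "fa", "ac", "ct", "to", "or", "ry"


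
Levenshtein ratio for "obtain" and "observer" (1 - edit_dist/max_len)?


Word 1: "obtain" (length 6)
Word 2: "observer" (length 8)
One optimal edit sequence:
  1. keep 'o'
  2. keep 'b'
  3. insert 's'  (+1)
  4. insert 'e'  (+1)
  5. substitute 't' -> 'r'  (+1)
  6. substitute 'a' -> 'v'  (+1)
  7. substitute 'i' -> 'e'  (+1)
  8. substitute 'n' -> 'r'  (+1)
Edit distance = 6
Max length = max(6, 8) = 8
Similarity = 1 - 6/8
= 0.2500


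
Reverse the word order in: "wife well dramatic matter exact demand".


Original: "wife well dramatic matter exact demand"
Words (1..n): wife | well | dramatic | matter | exact | demand
Reversed (n..1): demand | exact | matter | dramatic | well | wife
Result = "demand exact matter dramatic well wife"


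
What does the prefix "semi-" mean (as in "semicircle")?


Prefix: semi-
As in: semicircle -> semi- + circle
Meaning = half


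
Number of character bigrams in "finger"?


Word: "finger" (length 6)
Number of 2-grams = length - 2 + 1 = 6 - 2 + 1
= 5


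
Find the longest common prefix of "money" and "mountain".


Word 1: "money"
Word 2: "mountain"
Comparing from start:
  Pos 0: 'm' == 'm'
  Pos 1: 'o' == 'o'
  Pos 2: 'n' != 'u' (stop)
LCP = "mo" (length 2)


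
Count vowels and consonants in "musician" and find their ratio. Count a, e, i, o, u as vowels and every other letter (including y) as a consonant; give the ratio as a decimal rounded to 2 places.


Word: "musician"
Vowels (a,e,i,o,u): 4
Consonants: 4
Ratio = 4/4
= 1.00


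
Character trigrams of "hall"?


Word: "hall" (length 4)
Number of trigrams = 4 - 3 + 1 = 2
  Position 0: "hal"
  Position 1: "all"
Trigrams = "hal", "all"


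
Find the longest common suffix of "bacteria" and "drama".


Word 1: "bacteria"
Word 2: "drama"
Comparing from end:
  Pos -1: 'a' == 'a'
  Pos -2: 'i' != 'm' (stop)
LCS = "a" (length 1)


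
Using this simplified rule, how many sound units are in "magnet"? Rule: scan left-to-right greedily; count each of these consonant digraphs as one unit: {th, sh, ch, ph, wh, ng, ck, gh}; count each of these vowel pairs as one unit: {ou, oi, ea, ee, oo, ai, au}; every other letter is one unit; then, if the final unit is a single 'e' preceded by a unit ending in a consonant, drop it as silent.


Word: "magnet" (6 letters)
Left-to-right scan:
  [1] 'm' (letter)
  [2] 'a' (letter)
  [3] 'g' (letter)
  [4] 'n' (letter)
  [5] 'e' (letter)
  [6] 't' (letter)
Units from scan: 6
Sound units = 6 units
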